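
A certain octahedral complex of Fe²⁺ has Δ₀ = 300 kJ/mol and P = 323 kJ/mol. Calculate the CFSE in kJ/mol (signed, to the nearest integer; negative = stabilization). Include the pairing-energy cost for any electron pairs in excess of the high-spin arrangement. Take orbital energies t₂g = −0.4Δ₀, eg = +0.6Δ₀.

-120

Fe sits in group 8; removing 2 electrons leaves Fe²⁺ with 8 − 2 = 6 d electrons.
Δ₀ < P, so pairing is avoided: the ground state is high-spin.
Filling d⁶ accordingly: t₂g⁴ eg².
Orbital CFSE = -0.4Δ₀ = -0.4 × 300 = -120 kJ/mol.
High-spin has no excess pairs, so no pairing correction applies.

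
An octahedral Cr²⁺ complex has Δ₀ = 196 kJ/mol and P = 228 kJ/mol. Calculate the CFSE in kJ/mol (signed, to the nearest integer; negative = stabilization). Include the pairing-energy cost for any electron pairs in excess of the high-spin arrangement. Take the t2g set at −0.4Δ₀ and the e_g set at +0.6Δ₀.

-118

Cr sits in group 6; removing 2 electrons leaves Cr²⁺ with 6 − 2 = 4 d electrons.
Δ₀ < P, so pairing is avoided: the ground state is high-spin.
Configuration: t2g^3 e_g^1.
Orbital CFSE = -0.6Δ₀ = -0.6 × 196 = -118 kJ/mol.
High-spin has no excess pairs, so no pairing correction applies.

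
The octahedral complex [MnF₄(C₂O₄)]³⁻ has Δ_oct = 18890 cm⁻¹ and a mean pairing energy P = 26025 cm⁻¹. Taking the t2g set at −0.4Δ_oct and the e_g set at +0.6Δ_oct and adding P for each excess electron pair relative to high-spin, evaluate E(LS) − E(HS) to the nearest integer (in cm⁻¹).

Ligand charges: 4×(-1) from F⁻ and 1×(-2) from C₂O₄²⁻ sum to -6; with overall charge -3, Mn is +3.
Group 7 minus oxidation state +3 gives a d⁴ configuration for Mn³⁺.
High-spin: t2g^3 e_g^1, CFSE = -0.6Δ_oct = -11334 cm⁻¹.
Low-spin: t2g^4 e_g^0, orbital CFSE = -1.6Δ_oct = -30224 cm⁻¹; plus 1 excess pair × P = +26025 cm⁻¹; total -4199 cm⁻¹.
E(LS) − E(HS) = -4199 − (-11334) = 7135 cm⁻¹.

7135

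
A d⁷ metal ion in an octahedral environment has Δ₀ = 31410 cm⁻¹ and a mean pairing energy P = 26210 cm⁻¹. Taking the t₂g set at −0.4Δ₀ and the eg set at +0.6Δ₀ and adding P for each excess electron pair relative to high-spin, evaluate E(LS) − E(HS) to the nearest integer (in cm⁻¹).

High-spin: t₂g⁵ eg², CFSE = -0.8Δ₀ = -25128 cm⁻¹.
Low-spin: t₂g⁶ eg¹, orbital CFSE = -1.8Δ₀ = -56538 cm⁻¹; plus 1 excess pair × P = +26210 cm⁻¹; total -30328 cm⁻¹.
E(LS) − E(HS) = -30328 − (-25128) = -5200 cm⁻¹.

-5200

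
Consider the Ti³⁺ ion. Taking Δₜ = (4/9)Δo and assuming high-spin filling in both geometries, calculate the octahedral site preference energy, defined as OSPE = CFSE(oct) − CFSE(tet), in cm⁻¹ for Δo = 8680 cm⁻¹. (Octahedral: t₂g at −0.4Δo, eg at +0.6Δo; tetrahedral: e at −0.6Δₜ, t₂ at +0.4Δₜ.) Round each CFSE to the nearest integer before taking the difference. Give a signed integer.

Ti sits in group 4; removing 3 electrons leaves Ti³⁺ with 4 − 3 = 1 d electrons.
In an octahedral site d¹ (HS) is t₂g¹ eg⁰, giving CFSE(oct) = -0.4Δo = -3472 cm⁻¹.
Tetrahedral: e¹ t₂⁰, CFSE = 1(−0.6) + 0(+0.4) = -0.6Δₜ = -0.6 × (4/9) × 8680 = -2315 cm⁻¹.
OSPE = -3472 − (-2315) = -1157 cm⁻¹.

-1157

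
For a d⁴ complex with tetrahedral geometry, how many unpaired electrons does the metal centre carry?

4

Tetrahedral fields are weak (Δₜ ≈ 4/9 Δₒ), so electrons fill high-spin.
Configuration: e² t₂², giving 4 unpaired electrons.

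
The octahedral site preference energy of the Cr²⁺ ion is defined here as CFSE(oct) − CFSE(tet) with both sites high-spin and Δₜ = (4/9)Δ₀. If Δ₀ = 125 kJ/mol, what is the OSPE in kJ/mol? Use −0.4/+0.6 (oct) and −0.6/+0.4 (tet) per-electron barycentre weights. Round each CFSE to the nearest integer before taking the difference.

-53

Group 6 minus oxidation state +2 gives a d⁴ configuration for Cr²⁺.
Octahedral (high-spin): t₂g³ eg¹, CFSE = 3(−0.4) + 1(+0.6) = -0.6Δ₀ = -0.6 × 125 = -75 kJ/mol.
Tetrahedral e² t₂² gives -0.4Δₜ = -0.4 × (4/9) × 125 = -22 kJ/mol.
OSPE = -75 − (-22) = -53 kJ/mol.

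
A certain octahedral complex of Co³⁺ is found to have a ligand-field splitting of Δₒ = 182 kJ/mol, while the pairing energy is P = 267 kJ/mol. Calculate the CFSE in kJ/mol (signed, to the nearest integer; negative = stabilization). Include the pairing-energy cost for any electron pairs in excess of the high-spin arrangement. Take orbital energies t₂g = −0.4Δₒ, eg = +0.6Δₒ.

-73

Co is in group 9, so Co³⁺ is d⁶ (9 − 3 = 6).
Δₒ < P, so pairing is avoided: the ground state is high-spin.
Filling d⁶ accordingly: t₂g⁴ eg².
Orbital CFSE = -0.4Δₒ = -0.4 × 182 = -73 kJ/mol.
High-spin has no excess pairs, so no pairing correction applies.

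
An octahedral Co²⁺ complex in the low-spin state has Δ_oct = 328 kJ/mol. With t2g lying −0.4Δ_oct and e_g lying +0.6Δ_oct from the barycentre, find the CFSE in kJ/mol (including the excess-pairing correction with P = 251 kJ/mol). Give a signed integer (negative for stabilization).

-339

Co²⁺: group 9, so d-count = 9 − 2 = 7.
The d⁷ electrons fill as t2g^6 e_g^1.
CFSE(orbital) = 6×(-0.4Δ_oct) + 1×(0.6Δ_oct) = -1.8Δ_oct; with Δ_oct = 328 kJ/mol that is -590 kJ/mol.
Relative to high-spin t2g^5 e_g^2 (2 paired), the low-spin configuration has 1 additional pair, contributing +1 × 251 = +251 kJ/mol.
Combining: -590 + 251 = -339 kJ/mol.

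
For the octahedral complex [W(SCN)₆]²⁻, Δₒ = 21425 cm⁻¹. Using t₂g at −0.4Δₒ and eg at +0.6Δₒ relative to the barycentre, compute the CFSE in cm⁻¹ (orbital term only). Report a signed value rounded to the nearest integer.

-17140

Each SCN⁻ contributes -1; 6 × (-1) = -6. With overall charge -2, W is in the +4 oxidation state.
W⁴⁺: group 6, so d-count = 6 − 4 = 2.
Configuration: t₂g² eg⁰.
Orbital CFSE = 2(-0.4) + 0(0.6) = -0.8Δₒ = -0.8 × 21425 = -17140 cm⁻¹.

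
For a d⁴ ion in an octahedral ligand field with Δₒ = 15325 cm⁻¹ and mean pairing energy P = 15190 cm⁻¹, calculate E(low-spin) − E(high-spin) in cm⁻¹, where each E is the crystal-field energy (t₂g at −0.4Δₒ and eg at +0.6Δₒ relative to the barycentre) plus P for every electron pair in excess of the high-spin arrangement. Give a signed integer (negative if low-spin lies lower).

-135

High-spin d⁴ fills as t₂g³ eg¹ with CFSE 3(−0.4) + 1(+0.6) = -0.6Δₒ = -9195 cm⁻¹.
For low-spin the configuration is t₂g⁴ eg⁰: orbital energy -1.6 × 15325 = -24520 cm⁻¹, and 1 additional pair relative to high-spin adds 15190 cm⁻¹, giving -9330 cm⁻¹.
E(LS) − E(HS) = -9330 − (-9195) = -135 cm⁻¹.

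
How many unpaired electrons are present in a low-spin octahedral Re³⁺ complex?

2

Re³⁺: group 7, so d-count = 7 − 3 = 4.
Configuration: t2g^4 e_g^0, giving 2 unpaired electrons.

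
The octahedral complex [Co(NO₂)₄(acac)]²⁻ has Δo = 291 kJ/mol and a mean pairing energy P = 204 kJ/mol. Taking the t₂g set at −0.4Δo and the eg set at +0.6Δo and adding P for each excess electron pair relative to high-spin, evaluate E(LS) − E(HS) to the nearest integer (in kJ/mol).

Ligand charges: 4×(-1) from NO₂⁻ and 1×(-1) from acac⁻ sum to -5; with overall charge -2, Co is +3.
Group 9 minus oxidation state +3 gives a d⁶ configuration for Co³⁺.
High-spin d⁶ fills as t₂g⁴ eg² with CFSE 4(−0.4) + 2(+0.6) = -0.4Δo = -116 kJ/mol.
For low-spin the configuration is t₂g⁶ eg⁰: orbital energy -2.4 × 291 = -698 kJ/mol, and 2 additional pairs relative to high-spin add 408 kJ/mol, giving -290 kJ/mol.
E(LS) − E(HS) = -290 − (-116) = -174 kJ/mol.

-174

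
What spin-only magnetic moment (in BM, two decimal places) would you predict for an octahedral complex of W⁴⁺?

W is in group 6, so W⁴⁺ is d² (6 − 4 = 2).
For octahedral d² the high- and low-spin configurations coincide.
Configuration: t₂g² eg⁰ → 2 unpaired electrons.
μ(spin-only) = √[2(2+2)] = √8 ≈ 2.83 BM.

2.83 BM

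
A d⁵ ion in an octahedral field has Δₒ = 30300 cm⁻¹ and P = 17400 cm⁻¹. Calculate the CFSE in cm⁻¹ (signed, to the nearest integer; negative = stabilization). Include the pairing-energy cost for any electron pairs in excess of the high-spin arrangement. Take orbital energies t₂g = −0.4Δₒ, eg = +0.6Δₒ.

-25800

With Δₒ > P the complex is low-spin.
Configuration: t₂g⁵ eg⁰.
Orbital CFSE = -2.0Δₒ = -2.0 × 30300 = -60600 cm⁻¹.
Excess pairs vs high-spin: 2 − 0 = 2; pairing cost = +34800 cm⁻¹.
Net CFSE = -60600 + 34800 = -25800 cm⁻¹.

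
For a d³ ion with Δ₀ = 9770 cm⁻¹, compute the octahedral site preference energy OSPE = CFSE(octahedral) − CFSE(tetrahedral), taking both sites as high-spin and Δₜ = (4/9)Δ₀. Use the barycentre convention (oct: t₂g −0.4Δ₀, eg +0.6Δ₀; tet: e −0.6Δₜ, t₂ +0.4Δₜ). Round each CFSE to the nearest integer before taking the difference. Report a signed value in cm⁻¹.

In an octahedral site d³ (HS) is t₂g³ eg⁰, giving CFSE(oct) = -1.2Δ₀ = -11724 cm⁻¹.
Tetrahedral e² t₂¹ gives -0.8Δₜ = -0.8 × (4/9) × 9770 = -3474 cm⁻¹.
OSPE = -11724 − (-3474) = -8250 cm⁻¹.

-8250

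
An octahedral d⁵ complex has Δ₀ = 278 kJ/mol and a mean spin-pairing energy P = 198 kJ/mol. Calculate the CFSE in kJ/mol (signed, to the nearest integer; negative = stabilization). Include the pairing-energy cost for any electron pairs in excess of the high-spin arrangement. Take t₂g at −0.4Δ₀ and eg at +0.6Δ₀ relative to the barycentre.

-160

With Δ₀ > P the complex is low-spin.
Configuration: t₂g⁵ eg⁰.
Orbital CFSE = -2.0Δ₀ = -2.0 × 278 = -556 kJ/mol.
Excess pairs vs high-spin: 2 − 0 = 2; pairing cost = +396 kJ/mol.
Net CFSE = -556 + 396 = -160 kJ/mol.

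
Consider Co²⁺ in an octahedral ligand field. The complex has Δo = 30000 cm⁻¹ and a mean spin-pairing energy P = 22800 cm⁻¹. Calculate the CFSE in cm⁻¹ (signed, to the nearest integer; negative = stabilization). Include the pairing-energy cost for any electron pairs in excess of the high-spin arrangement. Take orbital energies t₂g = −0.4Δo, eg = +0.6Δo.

Co sits in group 9; removing 2 electrons leaves Co²⁺ with 9 − 2 = 7 d electrons.
With Δo > P the complex is low-spin.
Filling d⁷ accordingly: t₂g⁶ eg¹.
Orbital CFSE = -1.8Δo = -1.8 × 30000 = -54000 cm⁻¹.
Excess pairs vs high-spin: 3 − 2 = 1; pairing cost = +22800 cm⁻¹.
Net CFSE = -54000 + 22800 = -31200 cm⁻¹.

-31200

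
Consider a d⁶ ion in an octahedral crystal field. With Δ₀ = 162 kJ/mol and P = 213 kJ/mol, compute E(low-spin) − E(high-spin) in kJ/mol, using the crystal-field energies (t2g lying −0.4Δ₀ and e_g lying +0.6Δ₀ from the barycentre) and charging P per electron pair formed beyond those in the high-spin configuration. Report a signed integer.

In the high-spin limit (t2g^4 e_g^2) the orbital term is -0.4Δ₀ = -65 kJ/mol, with no excess pairing.
Low-spin t2g^6 e_g^0 gives -2.4Δ₀ = -389 kJ/mol, but forming 2 extra pairs costs 2P = 426 kJ/mol, so E(LS) = -389 + 426 = 37 kJ/mol.
Thus E(LS) − E(HS) = 102 kJ/mol.

102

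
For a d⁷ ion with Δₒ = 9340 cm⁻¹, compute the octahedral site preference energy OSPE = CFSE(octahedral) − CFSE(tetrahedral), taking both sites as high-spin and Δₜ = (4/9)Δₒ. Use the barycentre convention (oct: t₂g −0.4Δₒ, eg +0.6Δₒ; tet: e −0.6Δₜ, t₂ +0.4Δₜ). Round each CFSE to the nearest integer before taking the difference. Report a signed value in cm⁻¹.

-2491

Octahedral high-spin t₂g⁵ eg²: CFSE = -0.8 × 9340 = -7472 cm⁻¹.
Tetrahedral: e⁴ t₂³, CFSE = 4(−0.6) + 3(+0.4) = -1.2Δₜ = -1.2 × (4/9) × 9340 = -4981 cm⁻¹.
OSPE = -7472 − (-4981) = -2491 cm⁻¹.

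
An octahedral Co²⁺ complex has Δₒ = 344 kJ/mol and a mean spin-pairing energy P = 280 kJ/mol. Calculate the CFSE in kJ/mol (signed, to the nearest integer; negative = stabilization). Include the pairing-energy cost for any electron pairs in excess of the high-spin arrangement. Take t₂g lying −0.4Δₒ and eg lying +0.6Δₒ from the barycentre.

-339

Co is in group 9, so Co²⁺ is d⁷ (9 − 2 = 7).
Here Δₒ > P (344 > 280), so the low-spin state is favoured.
Configuration: t₂g⁶ eg¹.
Orbital CFSE = -1.8Δₒ = -1.8 × 344 = -619 kJ/mol.
Excess pairs vs high-spin: 3 − 2 = 1; pairing cost = +280 kJ/mol.
Net CFSE = -619 + 280 = -339 kJ/mol.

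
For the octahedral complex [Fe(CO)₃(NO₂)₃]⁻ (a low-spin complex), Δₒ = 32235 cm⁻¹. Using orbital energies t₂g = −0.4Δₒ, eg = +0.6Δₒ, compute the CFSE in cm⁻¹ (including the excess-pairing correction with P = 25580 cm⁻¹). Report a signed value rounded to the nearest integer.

-26204

Ligand charges: 3×(+0) from CO and 3×(-1) from NO₂⁻ sum to -3; with overall charge -1, Fe is +2.
Fe is in group 8, so Fe²⁺ is d⁶ (8 − 2 = 6).
The d⁶ electrons fill as t₂g⁶ eg⁰.
The orbital stabilization is -2.4Δₒ = -2.4 × 32235 = -77364 cm⁻¹.
Pairing penalty: 3 pairs vs 1 in the high-spin reference → 2 extra × P = 51160 cm⁻¹.
Net CFSE = -77364 + 51160 = -26204 cm⁻¹.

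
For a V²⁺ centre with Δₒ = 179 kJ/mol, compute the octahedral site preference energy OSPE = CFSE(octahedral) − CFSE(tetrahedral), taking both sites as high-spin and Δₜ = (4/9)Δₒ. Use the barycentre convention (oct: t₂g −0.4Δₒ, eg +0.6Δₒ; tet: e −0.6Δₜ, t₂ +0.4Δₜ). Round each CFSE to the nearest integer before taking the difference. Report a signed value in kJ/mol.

V is in group 5, so V²⁺ is d³ (5 − 2 = 3).
Octahedral high-spin t2g^3 e_g^0: CFSE = -1.2 × 179 = -215 kJ/mol.
In a tetrahedral site the filling is e^2 t2^1: CFSE(tet) = -0.8Δₜ = -0.8 × (4/9)(179) = -64 kJ/mol.
Subtracting, OSPE = -215 − (-64) = -151 kJ/mol.

-151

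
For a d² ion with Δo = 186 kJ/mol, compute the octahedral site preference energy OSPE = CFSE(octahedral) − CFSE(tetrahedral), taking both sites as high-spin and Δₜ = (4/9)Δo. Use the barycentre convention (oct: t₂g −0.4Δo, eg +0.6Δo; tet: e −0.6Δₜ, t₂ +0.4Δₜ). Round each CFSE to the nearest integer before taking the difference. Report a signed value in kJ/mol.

-50

Octahedral (high-spin): t2g^2 e_g^0, CFSE = 2(−0.4) + 0(+0.6) = -0.8Δo = -0.8 × 186 = -149 kJ/mol.
Tetrahedral e^2 t2^0 gives -1.2Δₜ = -1.2 × (4/9) × 186 = -99 kJ/mol.
OSPE = CFSE(oct) − CFSE(tet) = -149 − (-99) = -50 kJ/mol.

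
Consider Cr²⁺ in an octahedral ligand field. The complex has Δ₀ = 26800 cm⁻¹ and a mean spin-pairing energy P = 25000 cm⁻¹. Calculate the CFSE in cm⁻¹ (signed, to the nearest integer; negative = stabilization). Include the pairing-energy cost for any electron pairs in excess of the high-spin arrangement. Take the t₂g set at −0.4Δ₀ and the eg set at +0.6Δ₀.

Cr²⁺: group 6, so d-count = 6 − 2 = 4.
Δ₀ > P, so pairing is preferred: the ground state is low-spin.
Filling d⁴ accordingly: t₂g⁴ eg⁰.
Orbital CFSE = -1.6Δ₀ = -1.6 × 26800 = -42880 cm⁻¹.
Excess pairs vs high-spin: 1 − 0 = 1; pairing cost = +25000 cm⁻¹.
Net CFSE = -42880 + 25000 = -17880 cm⁻¹.

-17880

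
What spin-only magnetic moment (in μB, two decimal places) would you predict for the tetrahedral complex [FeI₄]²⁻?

Each I⁻ contributes -1; 4 × (-1) = -4. With overall charge -2, Fe is in the +2 oxidation state.
Fe²⁺: group 8, so d-count = 8 − 2 = 6.
Tetrahedral fields are weak (Δₜ ≈ 4/9 Δₒ), so electrons fill high-spin.
Configuration: e³ t₂³ → 4 unpaired electrons.
μ(spin-only) = √[4(4+2)] = √24 ≈ 4.90 μB.

4.90 μB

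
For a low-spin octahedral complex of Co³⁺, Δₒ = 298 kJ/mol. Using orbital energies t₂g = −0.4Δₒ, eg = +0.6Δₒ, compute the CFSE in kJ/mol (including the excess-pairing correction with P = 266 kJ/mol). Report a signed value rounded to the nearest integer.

-183

Co sits in group 9; removing 3 electrons leaves Co³⁺ with 9 − 3 = 6 d electrons.
Configuration: t₂g⁶ eg⁰.
Orbital CFSE = 6(-0.4) + 0(0.6) = -2.4Δₒ = -2.4 × 298 = -715 kJ/mol.
Relative to high-spin t₂g⁴ eg² (1 paired), the low-spin configuration has 2 additional pairs, contributing +2 × 266 = +532 kJ/mol.
Net CFSE = -715 + 532 = -183 kJ/mol.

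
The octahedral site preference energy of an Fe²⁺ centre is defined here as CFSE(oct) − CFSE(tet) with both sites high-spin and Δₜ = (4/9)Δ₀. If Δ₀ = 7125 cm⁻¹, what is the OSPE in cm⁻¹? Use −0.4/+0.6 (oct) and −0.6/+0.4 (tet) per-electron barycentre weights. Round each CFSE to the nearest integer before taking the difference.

Fe is in group 8, so Fe²⁺ is d⁶ (8 − 2 = 6).
Octahedral (high-spin): t₂g⁴ eg², CFSE = 4(−0.4) + 2(+0.6) = -0.4Δ₀ = -0.4 × 7125 = -2850 cm⁻¹.
Tetrahedral e³ t₂³ gives -0.6Δₜ = -0.6 × (4/9) × 7125 = -1900 cm⁻¹.
OSPE = -2850 − (-1900) = -950 cm⁻¹.

-950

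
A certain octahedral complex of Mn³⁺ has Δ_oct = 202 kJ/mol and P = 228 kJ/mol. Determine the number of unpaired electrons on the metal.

4

Mn is in group 7, so Mn³⁺ is d⁴ (7 − 3 = 4).
With Δ_oct < P the complex is high-spin.
Filling d⁴ accordingly: t₂g³ eg¹.
Unpaired electrons: 4.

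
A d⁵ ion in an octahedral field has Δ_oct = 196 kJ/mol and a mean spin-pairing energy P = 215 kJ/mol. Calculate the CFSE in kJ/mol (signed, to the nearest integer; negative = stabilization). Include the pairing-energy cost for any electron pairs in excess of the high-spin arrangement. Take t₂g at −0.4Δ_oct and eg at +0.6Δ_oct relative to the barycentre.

0

Δ_oct < P, so pairing is avoided: the ground state is high-spin.
Filling d⁵ accordingly: t₂g³ eg².
Orbital CFSE = 0.0Δ_oct = 0.0 × 196 = 0 kJ/mol.
High-spin has no excess pairs, so no pairing correction applies.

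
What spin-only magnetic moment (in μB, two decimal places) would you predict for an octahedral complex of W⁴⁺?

2.83 μB

W sits in group 6; removing 4 electrons leaves W⁴⁺ with 6 − 4 = 2 d electrons.
Configuration: t2g^2 e_g^0 → 2 unpaired electrons.
μ(spin-only) = √[2(2+2)] = √8 ≈ 2.83 μB.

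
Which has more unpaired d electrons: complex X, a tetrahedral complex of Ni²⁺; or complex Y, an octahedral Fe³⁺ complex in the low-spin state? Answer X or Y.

X

X: Ni sits in group 10; removing 2 electrons leaves Ni²⁺ with 10 − 2 = 8 d electrons; With tetrahedral geometry the complex is necessarily high-spin; e^4 t2^4 → 2 unpaired.
Y: Fe³⁺: group 8, so d-count = 8 − 3 = 5; t2g^5 e_g^0 → 1 unpaired.
So X has more unpaired electrons.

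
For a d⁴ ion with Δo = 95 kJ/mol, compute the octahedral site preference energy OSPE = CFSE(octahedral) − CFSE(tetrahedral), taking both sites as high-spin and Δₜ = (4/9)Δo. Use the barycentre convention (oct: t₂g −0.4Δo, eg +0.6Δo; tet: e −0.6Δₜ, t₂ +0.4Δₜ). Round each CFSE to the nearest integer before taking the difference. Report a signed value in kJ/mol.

In an octahedral site d⁴ (HS) is t₂g³ eg¹, giving CFSE(oct) = -0.6Δo = -57 kJ/mol.
In a tetrahedral site the filling is e² t₂²: CFSE(tet) = -0.4Δₜ = -0.4 × (4/9)(95) = -17 kJ/mol.
OSPE = CFSE(oct) − CFSE(tet) = -57 − (-17) = -40 kJ/mol.

-40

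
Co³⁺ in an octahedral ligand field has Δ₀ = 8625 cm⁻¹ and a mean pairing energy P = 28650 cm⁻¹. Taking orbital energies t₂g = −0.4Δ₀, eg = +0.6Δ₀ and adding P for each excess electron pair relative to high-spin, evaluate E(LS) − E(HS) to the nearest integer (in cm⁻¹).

40050

Group 9 minus oxidation state +3 gives a d⁶ configuration for Co³⁺.
High-spin d⁶ fills as t₂g⁴ eg² with CFSE 4(−0.4) + 2(+0.6) = -0.4Δ₀ = -3450 cm⁻¹.
Low-spin t₂g⁶ eg⁰ gives -2.4Δ₀ = -20700 cm⁻¹, but forming 2 extra pairs costs 2P = 57300 cm⁻¹, so E(LS) = -20700 + 57300 = 36600 cm⁻¹.
The difference is 36600 − (-3450) = 40050 cm⁻¹, so high-spin lies lower.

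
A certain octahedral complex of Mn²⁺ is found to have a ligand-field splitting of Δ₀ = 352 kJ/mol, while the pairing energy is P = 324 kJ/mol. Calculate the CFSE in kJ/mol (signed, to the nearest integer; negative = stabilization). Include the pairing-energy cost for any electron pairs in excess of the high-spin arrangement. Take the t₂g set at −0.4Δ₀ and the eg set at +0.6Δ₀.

-56

Group 7 minus oxidation state +2 gives a d⁵ configuration for Mn²⁺.
With Δ₀ > P the complex is low-spin.
That gives t₂g⁵ eg⁰.
Orbital CFSE = -2.0Δ₀ = -2.0 × 352 = -704 kJ/mol.
Excess pairs vs high-spin: 2 − 0 = 2; pairing cost = +648 kJ/mol.
Net CFSE = -704 + 648 = -56 kJ/mol.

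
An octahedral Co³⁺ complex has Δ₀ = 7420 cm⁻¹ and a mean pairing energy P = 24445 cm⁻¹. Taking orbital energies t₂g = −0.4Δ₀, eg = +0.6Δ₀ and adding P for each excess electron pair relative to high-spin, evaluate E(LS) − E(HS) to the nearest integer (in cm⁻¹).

Co³⁺: group 9, so d-count = 9 − 3 = 6.
High-spin d⁶ fills as t₂g⁴ eg² with CFSE 4(−0.4) + 2(+0.6) = -0.4Δ₀ = -2968 cm⁻¹.
Low-spin t₂g⁶ eg⁰ gives -2.4Δ₀ = -17808 cm⁻¹, but forming 2 extra pairs costs 2P = 48890 cm⁻¹, so E(LS) = -17808 + 48890 = 31082 cm⁻¹.
The difference is 31082 − (-2968) = 34050 cm⁻¹, so high-spin lies lower.

34050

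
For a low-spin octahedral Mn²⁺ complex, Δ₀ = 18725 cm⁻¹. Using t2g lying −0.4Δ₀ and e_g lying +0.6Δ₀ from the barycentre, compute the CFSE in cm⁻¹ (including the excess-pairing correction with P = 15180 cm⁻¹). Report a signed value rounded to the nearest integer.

-7090

Mn is in group 7, so Mn²⁺ is d⁵ (7 − 2 = 5).
Electron filling gives t2g^5 e_g^0.
The orbital stabilization is -2.0Δ₀ = -2.0 × 18725 = -37450 cm⁻¹.
Pairing penalty: 2 pairs vs 0 in the high-spin reference → 2 extra × P = 30360 cm⁻¹.
Combining: -37450 + 30360 = -7090 cm⁻¹.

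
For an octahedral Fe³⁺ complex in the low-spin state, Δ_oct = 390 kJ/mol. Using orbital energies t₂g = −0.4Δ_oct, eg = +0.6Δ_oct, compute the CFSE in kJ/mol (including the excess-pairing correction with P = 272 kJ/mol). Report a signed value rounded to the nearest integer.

-236

Fe³⁺: group 8, so d-count = 8 − 3 = 5.
Configuration: t₂g⁵ eg⁰.
Orbital CFSE = 5(-0.4) + 0(0.6) = -2.0Δ_oct = -2.0 × 390 = -780 kJ/mol.
High-spin d⁵ would be t₂g³ eg² with 0 pairs; low-spin has 2, so 2 excess pairs cost +2P = +544 kJ/mol.
Overall CFSE = -780 + 544 = -236 kJ/mol.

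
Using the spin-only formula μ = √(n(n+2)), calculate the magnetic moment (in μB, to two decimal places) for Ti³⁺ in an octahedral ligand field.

1.73 μB

Ti sits in group 4; removing 3 electrons leaves Ti³⁺ with 4 − 3 = 1 d electrons.
Configuration: t2g^1 e_g^0 → 1 unpaired electron.
μ(spin-only) = √[1(1+2)] = √3 ≈ 1.73 μB.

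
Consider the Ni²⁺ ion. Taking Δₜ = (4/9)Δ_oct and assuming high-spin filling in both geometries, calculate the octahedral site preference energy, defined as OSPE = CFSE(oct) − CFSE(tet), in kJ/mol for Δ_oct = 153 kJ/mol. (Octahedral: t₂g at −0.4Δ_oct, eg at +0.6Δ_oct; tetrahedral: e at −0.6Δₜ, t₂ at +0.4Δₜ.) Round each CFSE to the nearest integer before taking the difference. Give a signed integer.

Ni sits in group 10; removing 2 electrons leaves Ni²⁺ with 10 − 2 = 8 d electrons.
In an octahedral site d⁸ (HS) is t2g^6 e_g^2, giving CFSE(oct) = -1.2Δ_oct = -184 kJ/mol.
Tetrahedral e^4 t2^4 gives -0.8Δₜ = -0.8 × (4/9) × 153 = -54 kJ/mol.
Subtracting, OSPE = -184 − (-54) = -130 kJ/mol.

-130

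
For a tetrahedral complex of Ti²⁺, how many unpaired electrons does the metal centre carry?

2

Ti²⁺: group 4, so d-count = 4 − 2 = 2.
Tetrahedral fields are weak (Δₜ ≈ 4/9 Δₒ), so electrons fill high-spin.
Configuration: e^2 t2^0, giving 2 unpaired electrons.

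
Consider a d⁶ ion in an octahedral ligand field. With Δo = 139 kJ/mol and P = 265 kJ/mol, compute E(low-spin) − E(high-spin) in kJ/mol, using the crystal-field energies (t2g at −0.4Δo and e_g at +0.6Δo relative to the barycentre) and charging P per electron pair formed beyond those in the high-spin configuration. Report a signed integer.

In the high-spin limit (t2g^4 e_g^2) the orbital term is -0.4Δo = -56 kJ/mol, with no excess pairing.
For low-spin the configuration is t2g^6 e_g^0: orbital energy -2.4 × 139 = -334 kJ/mol, and 2 additional pairs relative to high-spin add 530 kJ/mol, giving 196 kJ/mol.
E(LS) − E(HS) = 196 − (-56) = 252 kJ/mol.

252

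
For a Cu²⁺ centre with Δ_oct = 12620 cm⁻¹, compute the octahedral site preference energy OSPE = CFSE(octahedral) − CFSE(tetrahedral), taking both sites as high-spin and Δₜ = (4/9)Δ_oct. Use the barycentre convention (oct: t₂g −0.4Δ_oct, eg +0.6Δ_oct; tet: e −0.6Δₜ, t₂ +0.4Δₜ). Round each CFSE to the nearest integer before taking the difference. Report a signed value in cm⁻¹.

-5328

Cu²⁺: group 11, so d-count = 11 − 2 = 9.
In an octahedral site d⁹ (HS) is t₂g⁶ eg³, giving CFSE(oct) = -0.6Δ_oct = -7572 cm⁻¹.
Tetrahedral: e⁴ t₂⁵, CFSE = 4(−0.6) + 5(+0.4) = -0.4Δₜ = -0.4 × (4/9) × 12620 = -2244 cm⁻¹.
OSPE = CFSE(oct) − CFSE(tet) = -7572 − (-2244) = -5328 cm⁻¹.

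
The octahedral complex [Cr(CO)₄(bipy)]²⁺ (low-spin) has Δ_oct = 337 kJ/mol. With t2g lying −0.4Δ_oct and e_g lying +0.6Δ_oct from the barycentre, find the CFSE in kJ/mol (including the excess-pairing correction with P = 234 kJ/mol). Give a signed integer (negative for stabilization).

-305

Ligand charges: 4×(+0) from CO and 1×(+0) from bipy sum to +0; with overall charge +2, Cr is +2.
Cr is in group 6, so Cr²⁺ is d⁴ (6 − 2 = 4).
The d⁴ electrons fill as t2g^4 e_g^0.
CFSE(orbital) = 4×(-0.4Δ_oct) + 0×(0.6Δ_oct) = -1.6Δ_oct; with Δ_oct = 337 kJ/mol that is -539 kJ/mol.
Relative to high-spin t2g^3 e_g^1 (0 paired), the low-spin configuration has 1 additional pair, contributing +1 × 234 = +234 kJ/mol.
Overall CFSE = -539 + 234 = -305 kJ/mol.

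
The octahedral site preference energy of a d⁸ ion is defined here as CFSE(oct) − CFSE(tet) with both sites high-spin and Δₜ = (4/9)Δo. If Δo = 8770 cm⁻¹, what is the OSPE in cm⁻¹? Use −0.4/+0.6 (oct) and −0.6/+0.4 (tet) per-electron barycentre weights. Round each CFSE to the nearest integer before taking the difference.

Octahedral high-spin t₂g⁶ eg²: CFSE = -1.2 × 8770 = -10524 cm⁻¹.
Tetrahedral: e⁴ t₂⁴, CFSE = 4(−0.6) + 4(+0.4) = -0.8Δₜ = -0.8 × (4/9) × 8770 = -3118 cm⁻¹.
OSPE = -10524 − (-3118) = -7406 cm⁻¹.

-7406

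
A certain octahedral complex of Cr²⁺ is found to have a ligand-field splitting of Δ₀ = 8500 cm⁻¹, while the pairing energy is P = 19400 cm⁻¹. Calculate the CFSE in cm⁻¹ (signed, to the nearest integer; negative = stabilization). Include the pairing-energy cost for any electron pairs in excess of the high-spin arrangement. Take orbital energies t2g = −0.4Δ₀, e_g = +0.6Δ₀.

-5100

Cr sits in group 6; removing 2 electrons leaves Cr²⁺ with 6 − 2 = 4 d electrons.
Δ₀ < P, so pairing is avoided: the ground state is high-spin.
That gives t2g^3 e_g^1.
Orbital CFSE = -0.6Δ₀ = -0.6 × 8500 = -5100 cm⁻¹.
High-spin has no excess pairs, so no pairing correction applies.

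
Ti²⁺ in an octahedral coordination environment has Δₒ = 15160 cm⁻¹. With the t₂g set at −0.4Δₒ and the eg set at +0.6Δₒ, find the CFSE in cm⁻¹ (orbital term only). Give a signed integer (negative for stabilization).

Group 4 minus oxidation state +2 gives a d² configuration for Ti²⁺.
For octahedral d² the high- and low-spin configurations coincide.
Electron filling gives t₂g² eg⁰.
Orbital CFSE = 2(-0.4) + 0(0.6) = -0.8Δₒ = -0.8 × 15160 = -12128 cm⁻¹.

-12128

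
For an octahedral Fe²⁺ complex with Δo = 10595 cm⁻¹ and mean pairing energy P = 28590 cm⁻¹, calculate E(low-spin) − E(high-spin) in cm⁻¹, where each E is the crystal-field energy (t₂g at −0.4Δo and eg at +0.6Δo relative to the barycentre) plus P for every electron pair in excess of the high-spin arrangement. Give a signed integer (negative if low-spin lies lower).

35990

Fe sits in group 8; removing 2 electrons leaves Fe²⁺ with 8 − 2 = 6 d electrons.
In the high-spin limit (t₂g⁴ eg²) the orbital term is -0.4Δo = -4238 cm⁻¹, with no excess pairing.
Low-spin: t₂g⁶ eg⁰, orbital CFSE = -2.4Δo = -25428 cm⁻¹; plus 2 excess pairs × P = +57180 cm⁻¹; total 31752 cm⁻¹.
E(LS) − E(HS) = 31752 − (-4238) = 35990 cm⁻¹.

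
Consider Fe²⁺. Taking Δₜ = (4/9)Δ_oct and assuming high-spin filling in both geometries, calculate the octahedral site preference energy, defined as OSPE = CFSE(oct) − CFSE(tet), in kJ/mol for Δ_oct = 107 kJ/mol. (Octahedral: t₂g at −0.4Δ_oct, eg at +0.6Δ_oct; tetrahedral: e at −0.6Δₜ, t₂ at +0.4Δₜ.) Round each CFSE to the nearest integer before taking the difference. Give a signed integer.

Fe is in group 8, so Fe²⁺ is d⁶ (8 − 2 = 6).
Octahedral (high-spin): t2g^4 e_g^2, CFSE = 4(−0.4) + 2(+0.6) = -0.4Δ_oct = -0.4 × 107 = -43 kJ/mol.
In a tetrahedral site the filling is e^3 t2^3: CFSE(tet) = -0.6Δₜ = -0.6 × (4/9)(107) = -29 kJ/mol.
OSPE = -43 − (-29) = -14 kJ/mol.

-14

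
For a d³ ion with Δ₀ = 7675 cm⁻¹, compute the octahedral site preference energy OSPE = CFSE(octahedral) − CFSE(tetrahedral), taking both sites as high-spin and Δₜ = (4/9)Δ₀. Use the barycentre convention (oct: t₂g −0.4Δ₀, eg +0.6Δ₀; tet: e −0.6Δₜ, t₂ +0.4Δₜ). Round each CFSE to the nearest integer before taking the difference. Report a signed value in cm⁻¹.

-6481

In an octahedral site d³ (HS) is t₂g³ eg⁰, giving CFSE(oct) = -1.2Δ₀ = -9210 cm⁻¹.
In a tetrahedral site the filling is e² t₂¹: CFSE(tet) = -0.8Δₜ = -0.8 × (4/9)(7675) = -2729 cm⁻¹.
Subtracting, OSPE = -9210 − (-2729) = -6481 cm⁻¹.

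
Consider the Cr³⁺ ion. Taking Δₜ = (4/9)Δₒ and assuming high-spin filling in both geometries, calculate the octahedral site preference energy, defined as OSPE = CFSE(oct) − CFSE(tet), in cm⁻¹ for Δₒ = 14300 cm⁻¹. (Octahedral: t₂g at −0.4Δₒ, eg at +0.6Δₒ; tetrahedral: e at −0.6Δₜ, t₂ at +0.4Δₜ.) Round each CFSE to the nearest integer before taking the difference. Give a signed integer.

-12076

Cr is in group 6, so Cr³⁺ is d³ (6 − 3 = 3).
In an octahedral site d³ (HS) is t₂g³ eg⁰, giving CFSE(oct) = -1.2Δₒ = -17160 cm⁻¹.
Tetrahedral: e² t₂¹, CFSE = 2(−0.6) + 1(+0.4) = -0.8Δₜ = -0.8 × (4/9) × 14300 = -5084 cm⁻¹.
OSPE = CFSE(oct) − CFSE(tet) = -17160 − (-5084) = -12076 cm⁻¹.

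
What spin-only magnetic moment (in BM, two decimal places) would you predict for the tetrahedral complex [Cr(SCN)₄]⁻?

3.87 BM

Each SCN⁻ contributes -1; 4 × (-1) = -4. With overall charge -1, Cr is in the +3 oxidation state.
Cr sits in group 6; removing 3 electrons leaves Cr³⁺ with 6 − 3 = 3 d electrons.
Tetrahedral fields are weak (Δₜ ≈ 4/9 Δₒ), so electrons fill high-spin.
Configuration: e^2 t2^1 → 3 unpaired electrons.
μ(spin-only) = √[3(3+2)] = √15 ≈ 3.87 BM.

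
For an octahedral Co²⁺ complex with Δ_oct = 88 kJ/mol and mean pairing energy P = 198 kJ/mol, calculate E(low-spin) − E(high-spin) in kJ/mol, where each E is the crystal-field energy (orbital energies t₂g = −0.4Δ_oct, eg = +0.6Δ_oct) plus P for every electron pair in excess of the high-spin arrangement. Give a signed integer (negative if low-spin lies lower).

110

Group 9 minus oxidation state +2 gives a d⁷ configuration for Co²⁺.
High-spin d⁷ fills as t₂g⁵ eg² with CFSE 5(−0.4) + 2(+0.6) = -0.8Δ_oct = -70 kJ/mol.
Low-spin: t₂g⁶ eg¹, orbital CFSE = -1.8Δ_oct = -158 kJ/mol; plus 1 excess pair × P = +198 kJ/mol; total 40 kJ/mol.
E(LS) − E(HS) = 40 − (-70) = 110 kJ/mol.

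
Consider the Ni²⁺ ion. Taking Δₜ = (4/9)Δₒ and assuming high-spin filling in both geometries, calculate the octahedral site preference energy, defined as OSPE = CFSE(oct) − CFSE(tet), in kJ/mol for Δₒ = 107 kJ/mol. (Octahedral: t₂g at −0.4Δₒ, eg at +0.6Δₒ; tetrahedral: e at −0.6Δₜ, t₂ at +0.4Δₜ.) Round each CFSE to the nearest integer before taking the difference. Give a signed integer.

-90

Ni²⁺: group 10, so d-count = 10 − 2 = 8.
In an octahedral site d⁸ (HS) is t2g^6 e_g^2, giving CFSE(oct) = -1.2Δₒ = -128 kJ/mol.
Tetrahedral e^4 t2^4 gives -0.8Δₜ = -0.8 × (4/9) × 107 = -38 kJ/mol.
OSPE = CFSE(oct) − CFSE(tet) = -128 − (-38) = -90 kJ/mol.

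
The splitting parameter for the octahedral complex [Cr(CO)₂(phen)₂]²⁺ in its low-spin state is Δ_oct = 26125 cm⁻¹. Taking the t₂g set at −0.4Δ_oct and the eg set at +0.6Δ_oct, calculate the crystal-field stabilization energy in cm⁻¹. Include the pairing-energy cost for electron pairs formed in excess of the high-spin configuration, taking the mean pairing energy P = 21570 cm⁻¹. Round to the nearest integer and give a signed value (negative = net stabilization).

-20230

Ligand charges: 2×(+0) from CO and 2×(+0) from phen sum to +0; with overall charge +2, Cr is +2.
Cr sits in group 6; removing 2 electrons leaves Cr²⁺ with 6 − 2 = 4 d electrons.
Configuration: t₂g⁴ eg⁰.
Orbital CFSE = 4(-0.4) + 0(0.6) = -1.6Δ_oct = -1.6 × 26125 = -41800 cm⁻¹.
Relative to high-spin t₂g³ eg¹ (0 paired), the low-spin configuration has 1 additional pair, contributing +1 × 21570 = +21570 cm⁻¹.
Net CFSE = -41800 + 21570 = -20230 cm⁻¹.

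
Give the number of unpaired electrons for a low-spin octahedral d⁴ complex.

Configuration: t₂g⁴ eg⁰, giving 2 unpaired electrons.

2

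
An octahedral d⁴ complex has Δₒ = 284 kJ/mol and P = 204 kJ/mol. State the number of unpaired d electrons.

Since Δₒ = 284 kJ/mol > P = 204 kJ/mol, the complex adopts the low-spin configuration.
That gives t₂g⁴ eg⁰.
Unpaired electrons: 2.

2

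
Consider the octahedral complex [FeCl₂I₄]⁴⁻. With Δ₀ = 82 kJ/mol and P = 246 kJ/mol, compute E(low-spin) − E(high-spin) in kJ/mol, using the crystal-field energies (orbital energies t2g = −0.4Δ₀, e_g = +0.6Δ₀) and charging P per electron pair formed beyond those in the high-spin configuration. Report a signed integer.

Ligand charges: 2×(-1) from Cl⁻ and 4×(-1) from I⁻ sum to -6; with overall charge -4, Fe is +2.
Group 8 minus oxidation state +2 gives a d⁶ configuration for Fe²⁺.
High-spin d⁶ fills as t2g^4 e_g^2 with CFSE 4(−0.4) + 2(+0.6) = -0.4Δ₀ = -33 kJ/mol.
Low-spin: t2g^6 e_g^0, orbital CFSE = -2.4Δ₀ = -197 kJ/mol; plus 2 excess pairs × P = +492 kJ/mol; total 295 kJ/mol.
Thus E(LS) − E(HS) = 328 kJ/mol.

328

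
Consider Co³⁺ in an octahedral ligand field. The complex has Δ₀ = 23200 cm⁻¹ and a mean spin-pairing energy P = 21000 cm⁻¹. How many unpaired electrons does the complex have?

0

Co is in group 9, so Co³⁺ is d⁶ (9 − 3 = 6).
Δ₀ > P, so pairing is preferred: the ground state is low-spin.
Filling d⁶ accordingly: t2g^6 e_g^0.
Unpaired electrons: 0.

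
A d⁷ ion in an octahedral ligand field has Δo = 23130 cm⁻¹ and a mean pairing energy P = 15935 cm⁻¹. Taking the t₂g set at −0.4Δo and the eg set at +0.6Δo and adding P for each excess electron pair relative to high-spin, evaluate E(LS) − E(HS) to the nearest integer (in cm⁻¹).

-7195

High-spin d⁷ fills as t₂g⁵ eg² with CFSE 5(−0.4) + 2(+0.6) = -0.8Δo = -18504 cm⁻¹.
Low-spin t₂g⁶ eg¹ gives -1.8Δo = -41634 cm⁻¹, but forming 1 extra pair costs 1P = 15935 cm⁻¹, so E(LS) = -41634 + 15935 = -25699 cm⁻¹.
E(LS) − E(HS) = -25699 − (-18504) = -7195 cm⁻¹.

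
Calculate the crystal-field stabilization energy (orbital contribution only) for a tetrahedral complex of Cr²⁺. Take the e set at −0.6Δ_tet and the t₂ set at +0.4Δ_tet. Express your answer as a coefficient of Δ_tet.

Cr sits in group 6; removing 2 electrons leaves Cr²⁺ with 6 − 2 = 4 d electrons.
With tetrahedral geometry the complex is necessarily high-spin.
Configuration: e² t₂².
CFSE = 2(-0.6Δ_tet) + 2(0.4Δ_tet) = -1.2Δ_tet + 0.8Δ_tet = -0.4Δ_tet.

-0.4 Δ_tet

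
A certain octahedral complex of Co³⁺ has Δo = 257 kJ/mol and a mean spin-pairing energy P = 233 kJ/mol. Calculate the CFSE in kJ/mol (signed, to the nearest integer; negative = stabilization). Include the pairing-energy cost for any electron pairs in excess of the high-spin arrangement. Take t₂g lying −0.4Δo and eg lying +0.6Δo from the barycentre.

Co sits in group 9; removing 3 electrons leaves Co³⁺ with 9 − 3 = 6 d electrons.
Here Δo > P (257 > 233), so the low-spin state is favoured.
Filling d⁶ accordingly: t₂g⁶ eg⁰.
Orbital CFSE = -2.4Δo = -2.4 × 257 = -617 kJ/mol.
Excess pairs vs high-spin: 3 − 1 = 2; pairing cost = +466 kJ/mol.
Net CFSE = -617 + 466 = -151 kJ/mol.

-151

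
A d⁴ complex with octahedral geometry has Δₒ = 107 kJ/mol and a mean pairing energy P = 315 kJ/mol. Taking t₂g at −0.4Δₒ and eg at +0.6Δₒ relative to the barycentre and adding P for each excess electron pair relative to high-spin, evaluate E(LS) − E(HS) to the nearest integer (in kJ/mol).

In the high-spin limit (t₂g³ eg¹) the orbital term is -0.6Δₒ = -64 kJ/mol, with no excess pairing.
For low-spin the configuration is t₂g⁴ eg⁰: orbital energy -1.6 × 107 = -171 kJ/mol, and 1 additional pair relative to high-spin adds 315 kJ/mol, giving 144 kJ/mol.
The difference is 144 − (-64) = 208 kJ/mol, so high-spin lies lower.

208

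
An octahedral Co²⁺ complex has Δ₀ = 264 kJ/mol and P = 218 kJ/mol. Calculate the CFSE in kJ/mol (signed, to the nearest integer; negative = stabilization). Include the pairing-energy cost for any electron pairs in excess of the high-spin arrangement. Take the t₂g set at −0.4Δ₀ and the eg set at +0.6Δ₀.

-257

Co sits in group 9; removing 2 electrons leaves Co²⁺ with 9 − 2 = 7 d electrons.
Δ₀ > P, so pairing is preferred: the ground state is low-spin.
Filling d⁷ accordingly: t₂g⁶ eg¹.
Orbital CFSE = -1.8Δ₀ = -1.8 × 264 = -475 kJ/mol.
Excess pairs vs high-spin: 3 − 2 = 1; pairing cost = +218 kJ/mol.
Net CFSE = -475 + 218 = -257 kJ/mol.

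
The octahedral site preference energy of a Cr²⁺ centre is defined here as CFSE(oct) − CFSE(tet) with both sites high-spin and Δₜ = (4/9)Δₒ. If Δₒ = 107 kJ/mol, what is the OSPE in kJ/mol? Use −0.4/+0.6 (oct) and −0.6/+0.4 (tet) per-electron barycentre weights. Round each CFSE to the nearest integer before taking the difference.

-45

Cr sits in group 6; removing 2 electrons leaves Cr²⁺ with 6 − 2 = 4 d electrons.
Octahedral (high-spin): t₂g³ eg¹, CFSE = 3(−0.4) + 1(+0.6) = -0.6Δₒ = -0.6 × 107 = -64 kJ/mol.
Tetrahedral e² t₂² gives -0.4Δₜ = -0.4 × (4/9) × 107 = -19 kJ/mol.
OSPE = -64 − (-19) = -45 kJ/mol.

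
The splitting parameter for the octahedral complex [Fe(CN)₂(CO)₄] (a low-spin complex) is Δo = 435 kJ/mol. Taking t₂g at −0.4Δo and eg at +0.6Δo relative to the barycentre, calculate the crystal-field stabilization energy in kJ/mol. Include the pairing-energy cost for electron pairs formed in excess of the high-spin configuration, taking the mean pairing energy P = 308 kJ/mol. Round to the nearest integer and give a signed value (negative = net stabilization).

-428

Ligand charges: 2×(-1) from CN⁻ and 4×(+0) from CO sum to -2; with overall charge +0, Fe is +2.
Fe sits in group 8; removing 2 electrons leaves Fe²⁺ with 8 − 2 = 6 d electrons.
The d⁶ electrons fill as t₂g⁶ eg⁰.
The orbital stabilization is -2.4Δo = -2.4 × 435 = -1044 kJ/mol.
High-spin d⁶ would be t₂g⁴ eg² with 1 pair; low-spin has 3, so 2 excess pairs cost +2P = +616 kJ/mol.
Net CFSE = -1044 + 616 = -428 kJ/mol.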